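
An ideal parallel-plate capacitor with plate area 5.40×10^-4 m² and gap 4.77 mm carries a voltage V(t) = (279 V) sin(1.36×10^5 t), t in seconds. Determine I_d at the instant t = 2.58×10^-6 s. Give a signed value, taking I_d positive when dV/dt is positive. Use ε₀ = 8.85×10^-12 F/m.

3.57×10^-5 A

dV/dt = (279)(1.36×10^5)·cos(0.35088) = 3.563×10^7 V/s.
I_d = C dV/dt with C = ε₀A/d = (8.85×10^-12)(5.40×10^-4)/(4.77×10^-3) = 1.002×10^-12 F, so I_d = (1.002×10^-12)(3.563×10^7) = 3.57×10^-5 A.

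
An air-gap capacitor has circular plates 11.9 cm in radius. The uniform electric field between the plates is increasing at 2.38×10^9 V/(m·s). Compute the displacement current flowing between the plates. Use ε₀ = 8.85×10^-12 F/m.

With a uniform field, Φ_E = EA, so I_d = ε₀ A dE/dt = 9.37×10^-4 A.

9.37×10^-4 A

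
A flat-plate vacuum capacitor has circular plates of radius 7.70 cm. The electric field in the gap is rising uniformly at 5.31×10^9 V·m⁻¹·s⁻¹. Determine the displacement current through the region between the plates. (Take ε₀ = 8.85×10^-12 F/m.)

8.75×10^-4 A

I_d = ε₀ A (dE/dt) = (8.85×10^-12)(0.01863 m²)(5.31×10^9) = 8.75×10^-4 A.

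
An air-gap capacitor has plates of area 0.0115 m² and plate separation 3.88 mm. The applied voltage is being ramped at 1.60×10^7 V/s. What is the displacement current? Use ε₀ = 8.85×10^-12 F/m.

C = ε₀A/d = (8.85×10^-12)(0.0115)/(3.88×10^-3) = 2.623×10^-11 F.
I_d = C dV/dt = (2.623×10^-11)(1.60×10^7) = 4.20×10^-4 A.

4.20×10^-4 A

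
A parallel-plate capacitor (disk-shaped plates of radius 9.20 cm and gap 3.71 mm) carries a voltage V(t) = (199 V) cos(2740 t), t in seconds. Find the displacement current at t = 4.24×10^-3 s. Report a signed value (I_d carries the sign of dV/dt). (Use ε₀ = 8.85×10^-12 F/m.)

2.81×10^-5 A

dE/dt = (V₀ω/d)·−sin(ωt) with ωt = 11.6176 rad: (199)(2740)(0.8127)/(3.71×10^-3) = 1.194×10^8 V/(m·s).
I_d = ε₀ A dE/dt = (8.85×10^-12)(0.02659)(1.194×10^8) = 2.81×10^-5 A.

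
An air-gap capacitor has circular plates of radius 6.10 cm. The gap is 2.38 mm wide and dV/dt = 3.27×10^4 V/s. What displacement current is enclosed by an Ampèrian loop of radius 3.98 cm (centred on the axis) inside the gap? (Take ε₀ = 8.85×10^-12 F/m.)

dE/dt = (dV/dt)/d = 1.374×10^7 V/(m·s); I_d = ε₀(πR²)(dE/dt) = (8.85×10^-12)(0.01169)(1.374×10^7) = 1.421×10^-6 A.
The field is uniform, so I_d,enc = I_d (r/R)² = (1.421×10^-6)(3.98/6.10)² = 6.05×10^-7 A.

6.05×10^-7 A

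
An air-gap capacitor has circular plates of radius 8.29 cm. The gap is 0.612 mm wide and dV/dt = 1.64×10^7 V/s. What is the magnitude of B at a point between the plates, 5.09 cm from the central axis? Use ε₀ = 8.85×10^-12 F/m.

I_d = C dV/dt with C = ε₀πR²/d = 3.122×10^-10 F, so I_d = (3.122×10^-10)(1.64×10^7) = 5.120×10^-3 A.
For r < R the Ampère–Maxwell law gives B(2πr) = μ₀ I_d (r²/R²), so B = μ₀ I_d r/(2πR²) = (4π×10^-7)(5.120×10^-3)(0.0509)/(2π·0.0829²) = 7.58×10^-9 T.

7.58×10^-9 T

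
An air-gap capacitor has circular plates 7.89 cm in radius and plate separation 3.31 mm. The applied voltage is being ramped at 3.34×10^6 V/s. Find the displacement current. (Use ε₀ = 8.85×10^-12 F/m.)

The field between the plates is E = V/d, so dE/dt = (3.34×10^6)/(3.31×10^-3 m) = 1.009×10^9 V/(m·s).
I_d = ε₀ A (dE/dt) = (8.85×10^-12)(0.01956)(1.009×10^9) = 1.75×10^-4 A.

1.75×10^-4 A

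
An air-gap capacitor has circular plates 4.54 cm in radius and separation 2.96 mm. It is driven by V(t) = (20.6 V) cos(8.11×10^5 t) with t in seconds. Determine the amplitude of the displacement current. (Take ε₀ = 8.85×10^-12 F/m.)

The displacement current equals the conduction current C dV/dt, which peaks at C V₀ ω.
With C = ε₀A/d = (8.85×10^-12)(6.475×10^-3)/(2.96×10^-3) = 1.936×10^-11 F and ω = 8.11×10^5 rad/s, I_d,max = (1.936×10^-11)(20.6)(8.11×10^5) = 3.23×10^-4 A.

3.23×10^-4 A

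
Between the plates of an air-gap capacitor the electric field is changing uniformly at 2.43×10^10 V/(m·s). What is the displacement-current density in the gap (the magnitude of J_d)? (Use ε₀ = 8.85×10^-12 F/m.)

J_d = ε₀ dE/dt = (8.85×10^-12)(2.43×10^10) = 0.215 A/m².

0.215 A/m²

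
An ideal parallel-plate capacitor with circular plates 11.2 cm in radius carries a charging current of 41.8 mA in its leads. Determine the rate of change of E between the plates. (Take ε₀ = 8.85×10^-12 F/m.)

By continuity, I_d in the gap equals the 41.8 mA flowing in the wire.
Inverting I_d = ε₀ A dE/dt gives dE/dt = 0.0418 / (8.85×10^-12 · 0.03941) = 1.20×10^11 V/(m·s).

1.20×10^11 V/(m·s)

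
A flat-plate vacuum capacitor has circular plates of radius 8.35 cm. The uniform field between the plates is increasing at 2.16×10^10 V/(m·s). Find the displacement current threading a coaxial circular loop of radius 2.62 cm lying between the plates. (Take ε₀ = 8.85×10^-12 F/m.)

Through the whole plate area (πR² = 0.02190 m²), I_d = ε₀ πR² dE/dt = 4.186×10^-3 A.
Through an area πr² the displacement current is I_d·(πr²/πR²) = I_d (r/R)² = 4.12×10^-4 A.

4.12×10^-4 A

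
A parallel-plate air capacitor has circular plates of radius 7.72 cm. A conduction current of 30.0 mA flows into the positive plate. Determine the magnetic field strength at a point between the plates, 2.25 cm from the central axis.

2.27×10^-8 T

Between the plates the displacement current equals the wire current: I_d = 30.0 mA = 0.0300 A.
An Ampèrian loop of radius r encloses a fraction (r/R)² of I_d. Then B·2πr = μ₀ I_d (r/R)², giving B = μ₀ I_d r/(2πR²) = 2.27×10^-8 T.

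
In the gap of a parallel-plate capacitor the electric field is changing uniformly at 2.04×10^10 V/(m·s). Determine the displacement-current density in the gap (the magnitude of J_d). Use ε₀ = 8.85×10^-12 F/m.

J_d = ε₀ ∂E/∂t, so J_d = 0.181 A/m².

0.181 A/m²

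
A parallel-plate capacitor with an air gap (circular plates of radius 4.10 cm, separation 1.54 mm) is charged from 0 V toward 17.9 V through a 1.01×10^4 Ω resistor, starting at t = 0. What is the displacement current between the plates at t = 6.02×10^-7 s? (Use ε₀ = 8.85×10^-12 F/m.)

2.49×10^-4 A

C = ε₀A/d = (8.85×10^-12)(5.281×10^-3)/(1.54×10^-3) = 3.035×10^-11 F, so τ = RC = 3.065×10^-7 s.
The conduction current is I(t) = (V₀/R) e^(−t/τ), and the displacement current between the plates equals it.
t/τ = 1.964; I_d = (17.9/1.01×10^4) · e^(−1.964) = (1.772×10^-3)(0.1403) = 2.49×10^-4 A.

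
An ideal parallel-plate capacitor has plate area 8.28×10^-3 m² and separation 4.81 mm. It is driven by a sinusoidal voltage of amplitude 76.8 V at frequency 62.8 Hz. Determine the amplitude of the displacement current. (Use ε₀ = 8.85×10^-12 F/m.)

4.62×10^-7 A

The displacement current equals the conduction current C dV/dt, which peaks at C V₀ ω.
With C = ε₀A/d = (8.85×10^-12)(8.28×10^-3)/(4.81×10^-3) = 1.523×10^-11 F and ω = 2πf = 394.6 rad/s, I_d,max = (1.523×10^-11)(76.8)(394.6) = 4.62×10^-7 A.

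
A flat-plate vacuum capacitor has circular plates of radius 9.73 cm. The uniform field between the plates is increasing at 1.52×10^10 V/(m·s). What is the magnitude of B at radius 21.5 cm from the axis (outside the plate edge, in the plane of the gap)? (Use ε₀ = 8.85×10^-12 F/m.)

3.72×10^-9 T

Total displacement current: I_d = ε₀(πR²)(dE/dt) = (8.85×10^-12)(0.02974)(1.52×10^10) = 4.001×10^-3 A.
Outside the plates the loop encloses all of I_d, so B·2πr = μ₀ I_d and B = 3.72×10^-9 T.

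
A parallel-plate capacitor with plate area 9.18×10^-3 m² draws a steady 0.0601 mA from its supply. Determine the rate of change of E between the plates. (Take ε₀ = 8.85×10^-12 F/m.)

7.40×10^8 V/(m·s)

Charge continuity gives I_d = I = 6.01×10^-5 A between the plates.
Then dE/dt = I_d/(ε₀A) = 7.40×10^8 V/(m·s).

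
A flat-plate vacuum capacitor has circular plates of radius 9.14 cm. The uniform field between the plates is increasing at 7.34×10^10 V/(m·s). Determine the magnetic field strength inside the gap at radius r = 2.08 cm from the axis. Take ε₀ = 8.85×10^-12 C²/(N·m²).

Through the whole plate area (πR² = 0.02624 m²), I_d = ε₀ πR² dE/dt = 0.01705 A.
For r < R the Ampère–Maxwell law gives B(2πr) = μ₀ I_d (r²/R²), so B = μ₀ I_d r/(2πR²) = (4π×10^-7)(0.01705)(0.0208)/(2π·0.0914²) = 8.49×10^-9 T.

8.49×10^-9 T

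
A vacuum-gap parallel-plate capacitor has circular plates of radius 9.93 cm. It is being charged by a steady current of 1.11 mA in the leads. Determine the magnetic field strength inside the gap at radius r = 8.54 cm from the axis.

No conduction current crosses the gap, so I_d there equals the 1.11×10^-3 A in the leads.
For r < R the Ampère–Maxwell law gives B(2πr) = μ₀ I_d (r²/R²), so B = μ₀ I_d r/(2πR²) = (4π×10^-7)(1.11×10^-3)(0.0854)/(2π·0.0993²) = 1.92×10^-9 T.

1.92×10^-9 T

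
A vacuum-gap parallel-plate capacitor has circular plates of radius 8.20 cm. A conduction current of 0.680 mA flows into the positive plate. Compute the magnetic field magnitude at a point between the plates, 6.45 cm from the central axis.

No conduction current crosses the gap, so I_d there equals the 6.80×10^-4 A in the leads.
∮B·dl = μ₀ I_d,enc with I_d,enc = I_d r²/R² = 4.207×10^-4 A; so B = μ₀ I_d,enc/(2πr) = 1.30×10^-9 T.

1.30×10^-9 T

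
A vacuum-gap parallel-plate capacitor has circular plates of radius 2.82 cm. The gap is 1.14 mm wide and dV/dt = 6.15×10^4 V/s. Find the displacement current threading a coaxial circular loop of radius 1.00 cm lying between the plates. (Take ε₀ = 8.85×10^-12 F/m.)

With E = V/d, dE/dt = 5.395×10^7 V/(m·s) and πR² = 2.498×10^-3 m², giving I_d = ε₀ πR² dE/dt = 1.193×10^-6 A.
Through an area πr² the displacement current is I_d·(πr²/πR²) = I_d (r/R)² = 1.50×10^-7 A.

1.50×10^-7 A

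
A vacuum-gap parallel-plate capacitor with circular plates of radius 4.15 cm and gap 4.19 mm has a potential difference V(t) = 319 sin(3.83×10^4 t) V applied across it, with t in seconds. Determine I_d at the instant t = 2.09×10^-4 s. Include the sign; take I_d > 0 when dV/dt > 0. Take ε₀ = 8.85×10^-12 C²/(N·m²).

dV/dt = (319)(3.83×10^4)·cos(8.0047) = -1.834×10^6 V/s.
I_d = C dV/dt with C = ε₀A/d = (8.85×10^-12)(5.411×10^-3)/(4.19×10^-3) = 1.143×10^-11 F, so I_d = (1.143×10^-11)(-1.834×10^6) = -2.10×10^-5 A.

-2.10×10^-5 A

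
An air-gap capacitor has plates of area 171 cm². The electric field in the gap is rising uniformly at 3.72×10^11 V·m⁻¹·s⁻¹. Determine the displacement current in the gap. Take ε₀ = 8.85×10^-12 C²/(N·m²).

The displacement current is ε₀ times dΦ_E/dt = ε₀ A dE/dt = (8.85×10^-12)(0.0171)(3.72×10^11) = 0.0563 A.

0.0563 A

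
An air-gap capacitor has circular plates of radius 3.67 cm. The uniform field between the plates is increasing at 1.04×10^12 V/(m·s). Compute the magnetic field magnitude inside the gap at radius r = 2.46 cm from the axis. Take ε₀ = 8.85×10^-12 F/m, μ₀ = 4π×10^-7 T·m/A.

Total displacement current: I_d = ε₀(πR²)(dE/dt) = (8.85×10^-12)(4.231×10^-3)(1.04×10^12) = 0.03894 A.
∮B·dl = μ₀ I_d,enc with I_d,enc = I_d r²/R² = 0.01750 A; so B = μ₀ I_d,enc/(2πr) = 1.42×10^-7 T.

1.42×10^-7 T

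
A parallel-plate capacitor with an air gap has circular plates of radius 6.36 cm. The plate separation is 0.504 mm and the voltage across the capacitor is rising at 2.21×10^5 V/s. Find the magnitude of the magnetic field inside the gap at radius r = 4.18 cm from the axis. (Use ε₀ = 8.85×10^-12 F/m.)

1.02×10^-10 T

dE/dt = (dV/dt)/d = 4.385×10^8 V/(m·s); I_d = ε₀(πR²)(dE/dt) = (8.85×10^-12)(0.01271)(4.385×10^8) = 4.932×10^-5 A.
∮B·dl = μ₀ I_d,enc with I_d,enc = I_d r²/R² = 2.130×10^-5 A; so B = μ₀ I_d,enc/(2πr) = 1.02×10^-10 T.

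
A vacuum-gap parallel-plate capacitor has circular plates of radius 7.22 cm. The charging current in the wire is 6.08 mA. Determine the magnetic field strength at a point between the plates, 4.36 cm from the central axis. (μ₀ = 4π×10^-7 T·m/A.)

Between the plates the displacement current equals the wire current: I_d = 6.08 mA = 6.08×10^-3 A.
∮B·dl = μ₀ I_d,enc with I_d,enc = I_d r²/R² = 2.217×10^-3 A; so B = μ₀ I_d,enc/(2πr) = 1.02×10^-8 T.

1.02×10^-8 T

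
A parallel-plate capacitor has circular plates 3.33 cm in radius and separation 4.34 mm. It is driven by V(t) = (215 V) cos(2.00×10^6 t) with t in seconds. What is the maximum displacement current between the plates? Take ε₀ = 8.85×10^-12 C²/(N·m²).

(dE/dt)_max = V₀ω/d = 9.908×10^10 V/(m·s); ω = 2.00×10^6 rad/s.
I_d,max = ε₀ A (dE/dt)_max = (8.85×10^-12)(3.484×10^-3)(9.908×10^10) = 3.05×10^-3 A.

3.05×10^-3 A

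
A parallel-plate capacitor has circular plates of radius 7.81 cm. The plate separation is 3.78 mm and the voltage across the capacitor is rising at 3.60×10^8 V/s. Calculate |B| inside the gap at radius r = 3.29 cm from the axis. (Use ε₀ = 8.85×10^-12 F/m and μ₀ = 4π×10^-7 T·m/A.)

I_d = C dV/dt with C = ε₀πR²/d = 4.486×10^-11 F, so I_d = (4.486×10^-11)(3.60×10^8) = 0.01615 A.
For r < R the Ampère–Maxwell law gives B(2πr) = μ₀ I_d (r²/R²), so B = μ₀ I_d r/(2πR²) = (4π×10^-7)(0.01615)(0.0329)/(2π·0.0781²) = 1.74×10^-8 T.

1.74×10^-8 T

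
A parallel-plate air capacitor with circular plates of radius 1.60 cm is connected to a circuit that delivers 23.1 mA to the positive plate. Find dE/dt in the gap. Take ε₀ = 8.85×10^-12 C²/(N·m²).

Charge continuity gives I_d = I = 0.0231 A between the plates.
Then dE/dt = I_d/(ε₀A) = 3.25×10^12 V/(m·s).

3.25×10^12 V/(m·s)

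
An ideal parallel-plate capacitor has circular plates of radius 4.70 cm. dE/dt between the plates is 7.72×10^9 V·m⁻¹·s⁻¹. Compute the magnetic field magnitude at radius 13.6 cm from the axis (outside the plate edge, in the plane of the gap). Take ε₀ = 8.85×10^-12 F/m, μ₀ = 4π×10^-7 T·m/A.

Total displacement current: I_d = ε₀(πR²)(dE/dt) = (8.85×10^-12)(6.940×10^-3)(7.72×10^9) = 4.742×10^-4 A.
Outside the plates the loop encloses all of I_d, so B·2πr = μ₀ I_d and B = 6.97×10^-10 T.

6.97×10^-10 T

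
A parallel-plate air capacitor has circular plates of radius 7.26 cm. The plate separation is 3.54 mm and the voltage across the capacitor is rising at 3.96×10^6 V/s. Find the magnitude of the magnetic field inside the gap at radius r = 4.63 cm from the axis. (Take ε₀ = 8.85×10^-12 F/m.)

2.88×10^-10 T

With E = V/d, dE/dt = 1.119×10^9 V/(m·s) and πR² = 0.01656 m², giving I_d = ε₀ πR² dE/dt = 1.640×10^-4 A.
For r < R the Ampère–Maxwell law gives B(2πr) = μ₀ I_d (r²/R²), so B = μ₀ I_d r/(2πR²) = (4π×10^-7)(1.640×10^-4)(0.0463)/(2π·0.0726²) = 2.88×10^-10 T.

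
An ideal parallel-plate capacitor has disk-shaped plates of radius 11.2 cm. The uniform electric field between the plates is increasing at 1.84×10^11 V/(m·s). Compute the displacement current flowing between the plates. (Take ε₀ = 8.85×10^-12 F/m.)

0.0642 A

The displacement current is ε₀ times dΦ_E/dt = ε₀ A dE/dt = (8.85×10^-12)(0.03941)(1.84×10^11) = 0.0642 A.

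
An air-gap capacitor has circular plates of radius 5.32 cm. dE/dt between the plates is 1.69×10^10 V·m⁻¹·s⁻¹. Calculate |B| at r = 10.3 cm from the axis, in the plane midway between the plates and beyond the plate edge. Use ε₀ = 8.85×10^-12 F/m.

2.58×10^-9 T

Total displacement current: I_d = ε₀(πR²)(dE/dt) = (8.85×10^-12)(8.891×10^-3)(1.69×10^10) = 1.330×10^-3 A.
Outside the plates the loop encloses all of I_d, so B·2πr = μ₀ I_d and B = 2.58×10^-9 T.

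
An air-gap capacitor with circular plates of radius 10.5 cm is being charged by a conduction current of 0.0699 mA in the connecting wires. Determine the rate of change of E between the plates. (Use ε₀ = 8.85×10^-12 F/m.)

The displacement current between the plates equals the conduction current, I_d = 0.0699 mA.
Since I_d = ε₀ A dE/dt, dE/dt = I_d/(ε₀A) = (6.99×10^-5)/((8.85×10^-12)(0.03464)) = 2.28×10^8 V/(m·s).

2.28×10^8 V/(m·s)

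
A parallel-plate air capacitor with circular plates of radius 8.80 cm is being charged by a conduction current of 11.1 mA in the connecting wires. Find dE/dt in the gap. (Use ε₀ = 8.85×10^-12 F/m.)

5.16×10^10 V/(m·s)

By continuity, I_d in the gap equals the 11.1 mA flowing in the wire.
Inverting I_d = ε₀ A dE/dt gives dE/dt = 0.0111 / (8.85×10^-12 · 0.02433) = 5.16×10^10 V/(m·s).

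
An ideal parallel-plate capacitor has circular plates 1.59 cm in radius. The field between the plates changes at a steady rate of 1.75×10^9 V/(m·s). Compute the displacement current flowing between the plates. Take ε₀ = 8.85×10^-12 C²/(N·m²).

The displacement current is ε₀ times dΦ_E/dt = ε₀ A dE/dt = (8.85×10^-12)(7.942×10^-4)(1.75×10^9) = 1.23×10^-5 A.

1.23×10^-5 A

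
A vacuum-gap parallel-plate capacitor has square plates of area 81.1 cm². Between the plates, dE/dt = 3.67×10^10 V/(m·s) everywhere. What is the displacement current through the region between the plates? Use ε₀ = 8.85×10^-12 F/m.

The displacement current is ε₀ times dΦ_E/dt = ε₀ A dE/dt = (8.85×10^-12)(8.11×10^-3)(3.67×10^10) = 2.63×10^-3 A.

2.63×10^-3 A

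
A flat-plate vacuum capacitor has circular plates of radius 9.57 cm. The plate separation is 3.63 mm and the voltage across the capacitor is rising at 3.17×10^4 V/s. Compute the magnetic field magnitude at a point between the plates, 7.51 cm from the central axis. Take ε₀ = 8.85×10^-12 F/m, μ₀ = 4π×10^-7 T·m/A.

With E = V/d, dE/dt = 8.733×10^6 V/(m·s) and πR² = 0.02877 m², giving I_d = ε₀ πR² dE/dt = 2.224×10^-6 A.
An Ampèrian loop of radius r encloses a fraction (r/R)² of I_d. Then B·2πr = μ₀ I_d (r/R)², giving B = μ₀ I_d r/(2πR²) = 3.65×10^-12 T.

3.65×10^-12 T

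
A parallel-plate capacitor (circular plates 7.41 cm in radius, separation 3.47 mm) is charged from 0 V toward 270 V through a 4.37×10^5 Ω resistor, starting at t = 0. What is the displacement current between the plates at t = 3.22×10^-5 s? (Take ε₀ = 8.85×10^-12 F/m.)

1.16×10^-4 A

C = ε₀A/d = (8.85×10^-12)(0.01725)/(3.47×10^-3) = 4.399×10^-11 F, so τ = RC = 1.922×10^-5 s.
The conduction current is I(t) = (V₀/R) e^(−t/τ), and the displacement current between the plates equals it.
t/τ = 1.675; I_d = (270/4.37×10^5) · e^(−1.675) = (6.178×10^-4)(0.1873) = 1.16×10^-4 A.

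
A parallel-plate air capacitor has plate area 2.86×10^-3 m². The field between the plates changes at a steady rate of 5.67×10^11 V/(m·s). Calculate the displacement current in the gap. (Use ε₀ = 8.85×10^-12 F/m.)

I_d = ε₀ A (dE/dt) = (8.85×10^-12)(2.86×10^-3 m²)(5.67×10^11) = 0.0144 A.

0.0144 A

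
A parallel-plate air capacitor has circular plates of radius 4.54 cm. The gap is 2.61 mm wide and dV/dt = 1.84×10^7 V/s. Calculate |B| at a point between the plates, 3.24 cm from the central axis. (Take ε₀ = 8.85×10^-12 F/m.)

1.27×10^-9 T

I_d = C dV/dt with C = ε₀πR²/d = 2.196×10^-11 F, so I_d = (2.196×10^-11)(1.84×10^7) = 4.041×10^-4 A.
For r < R the Ampère–Maxwell law gives B(2πr) = μ₀ I_d (r²/R²), so B = μ₀ I_d r/(2πR²) = (4π×10^-7)(4.041×10^-4)(0.0324)/(2π·0.0454²) = 1.27×10^-9 T.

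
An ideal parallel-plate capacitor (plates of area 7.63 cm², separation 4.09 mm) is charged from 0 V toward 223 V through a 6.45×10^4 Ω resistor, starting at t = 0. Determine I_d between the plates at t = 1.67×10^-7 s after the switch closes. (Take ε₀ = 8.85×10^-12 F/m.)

7.21×10^-4 A

C = ε₀A/d = (8.85×10^-12)(7.63×10^-4)/(4.09×10^-3) = 1.651×10^-12 F and τ = RC = 1.065×10^-7 s. I_d in the gap equals the RC charging current.
I_d(t) = (V₀/R) e^(−t/τ) = 3.457×10^-3 · e^(−1.568) = 7.21×10^-4 A.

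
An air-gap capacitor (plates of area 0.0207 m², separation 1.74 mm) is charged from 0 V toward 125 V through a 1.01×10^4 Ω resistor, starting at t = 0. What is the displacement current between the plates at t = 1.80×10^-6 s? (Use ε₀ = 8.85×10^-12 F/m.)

2.28×10^-3 A

With C = ε₀A/d = (8.85×10^-12)(0.0207)/(1.74×10^-3) = 1.053×10^-10 F, the time constant is τ = RC = 1.064×10^-6 s, so t/τ = 1.692 and e^(−t/τ) = 0.1842.
I_d = I_cond = (V₀/R) e^(−t/τ) = (0.01238)(0.1842) = 2.28×10^-3 A.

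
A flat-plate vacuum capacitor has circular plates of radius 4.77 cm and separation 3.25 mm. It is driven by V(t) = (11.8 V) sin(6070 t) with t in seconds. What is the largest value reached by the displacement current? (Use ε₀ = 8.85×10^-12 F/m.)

1.39×10^-6 A

C = ε₀A/d = (8.85×10^-12)(7.148×10^-3)/(3.25×10^-3) = 1.946×10^-11 F; ω = 6070 rad/s.
I_d = C dV/dt, so |I_d|_max = C V₀ ω = (1.946×10^-11)(11.8)(6070) = 1.39×10^-6 A.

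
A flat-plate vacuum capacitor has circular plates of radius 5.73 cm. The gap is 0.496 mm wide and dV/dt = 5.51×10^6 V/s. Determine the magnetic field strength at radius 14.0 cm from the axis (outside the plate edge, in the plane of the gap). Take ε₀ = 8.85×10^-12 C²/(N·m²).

dE/dt = (dV/dt)/d = 1.111×10^10 V/(m·s); I_d = ε₀(πR²)(dE/dt) = (8.85×10^-12)(0.01031)(1.111×10^10) = 1.014×10^-3 A.
Outside the plates the loop encloses all of I_d, so B·2πr = μ₀ I_d and B = 1.45×10^-9 T.

1.45×10^-9 T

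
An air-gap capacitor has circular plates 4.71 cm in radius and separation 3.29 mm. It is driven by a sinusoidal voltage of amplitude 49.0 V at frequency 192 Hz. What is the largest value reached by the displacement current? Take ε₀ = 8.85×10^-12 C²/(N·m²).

C = ε₀A/d = (8.85×10^-12)(6.969×10^-3)/(3.29×10^-3) = 1.875×10^-11 F; ω = 2πf = 1206 rad/s.
I_d = C dV/dt, so |I_d|_max = C V₀ ω = (1.875×10^-11)(49.0)(1206) = 1.11×10^-6 A.

1.11×10^-6 A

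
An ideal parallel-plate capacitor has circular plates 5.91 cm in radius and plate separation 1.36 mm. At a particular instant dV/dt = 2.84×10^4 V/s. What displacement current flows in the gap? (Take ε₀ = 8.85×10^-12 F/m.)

2.03×10^-6 A

E = V/d so dE/dt = (dV/dt)/d = 2.088×10^7 V/(m·s), and I_d = ε₀ A dE/dt = (8.85×10^-12)(0.01097)(2.088×10^7) = 2.03×10^-6 A.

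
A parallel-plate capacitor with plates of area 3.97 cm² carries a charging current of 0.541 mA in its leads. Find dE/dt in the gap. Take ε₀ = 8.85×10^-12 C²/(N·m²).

1.54×10^11 V/(m·s)

Charge continuity gives I_d = I = 5.41×10^-4 A between the plates.
Since I_d = ε₀ A dE/dt, dE/dt = I_d/(ε₀A) = (5.41×10^-4)/((8.85×10^-12)(3.97×10^-4)) = 1.54×10^11 V/(m·s).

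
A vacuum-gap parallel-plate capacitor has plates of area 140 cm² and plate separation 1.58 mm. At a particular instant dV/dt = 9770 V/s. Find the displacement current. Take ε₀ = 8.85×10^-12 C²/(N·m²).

7.66×10^-7 A

C = ε₀A/d = (8.85×10^-12)(0.0140)/(1.58×10^-3) = 7.842×10^-11 F.
I_d = C dV/dt = (7.842×10^-11)(9770) = 7.66×10^-7 A.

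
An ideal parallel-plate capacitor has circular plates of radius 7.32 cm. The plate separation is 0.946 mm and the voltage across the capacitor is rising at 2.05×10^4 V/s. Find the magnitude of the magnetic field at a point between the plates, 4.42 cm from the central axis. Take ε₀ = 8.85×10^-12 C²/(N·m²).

dE/dt = (dV/dt)/d = 2.167×10^7 V/(m·s); I_d = ε₀(πR²)(dE/dt) = (8.85×10^-12)(0.01683)(2.167×10^7) = 3.228×10^-6 A.
An Ampèrian loop of radius r encloses a fraction (r/R)² of I_d. Then B·2πr = μ₀ I_d (r/R)², giving B = μ₀ I_d r/(2πR²) = 5.33×10^-12 T.

5.33×10^-12 T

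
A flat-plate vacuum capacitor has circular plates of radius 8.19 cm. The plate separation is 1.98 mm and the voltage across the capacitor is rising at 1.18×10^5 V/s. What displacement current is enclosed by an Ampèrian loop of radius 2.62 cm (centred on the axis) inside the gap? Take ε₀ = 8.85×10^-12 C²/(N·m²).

1.14×10^-6 A

I_d = C dV/dt with C = ε₀πR²/d = 9.418×10^-11 F, so I_d = (9.418×10^-11)(1.18×10^5) = 1.111×10^-5 A.
Since J_d is uniform, the enclosed fraction is (r/R)² = 0.1023, giving I_d,enc = 1.14×10^-6 A.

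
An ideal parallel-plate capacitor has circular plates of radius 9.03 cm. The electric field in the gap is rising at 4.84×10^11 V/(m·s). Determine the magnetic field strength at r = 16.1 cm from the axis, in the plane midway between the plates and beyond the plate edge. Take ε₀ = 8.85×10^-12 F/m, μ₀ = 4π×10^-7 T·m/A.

I_d = ε₀ dΦ_E/dt = ε₀ πR² (dE/dt) = (8.85×10^-12)(0.02562)(4.84×10^11) = 0.1097 A through the full plate area.
With r > R the enclosed displacement current is the full I_d; B = μ₀ I_d / (2πr) = 1.36×10^-7 T.

1.36×10^-7 T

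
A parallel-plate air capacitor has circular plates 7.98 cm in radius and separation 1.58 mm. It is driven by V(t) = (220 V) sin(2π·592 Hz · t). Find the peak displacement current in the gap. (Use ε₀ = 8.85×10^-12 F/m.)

9.17×10^-5 A

C = ε₀A/d = (8.85×10^-12)(0.02001)/(1.58×10^-3) = 1.121×10^-10 F; ω = 2πf = 3720 rad/s.
I_d = C dV/dt, so |I_d|_max = C V₀ ω = (1.121×10^-10)(220)(3720) = 9.17×10^-5 A.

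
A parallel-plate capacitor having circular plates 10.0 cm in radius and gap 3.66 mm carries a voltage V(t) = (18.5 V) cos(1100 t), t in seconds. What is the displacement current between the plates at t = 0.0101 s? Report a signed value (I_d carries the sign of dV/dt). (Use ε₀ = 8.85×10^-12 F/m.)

dE/dt = (V₀ω/d)·−sin(ωt) with ωt = 11.11 rad: (18.5)(1100)(0.9935)/(3.66×10^-3) = 5.524×10^6 V/(m·s).
I_d = ε₀ A dE/dt = (8.85×10^-12)(0.03142)(5.524×10^6) = 1.54×10^-6 A.

1.54×10^-6 A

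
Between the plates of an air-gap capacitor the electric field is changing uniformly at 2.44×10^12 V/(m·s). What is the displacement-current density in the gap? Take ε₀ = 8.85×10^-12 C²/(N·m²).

The displacement-current density is ε₀ ∂E/∂t = (8.85×10^-12)(2.44×10^12) = 21.6 A/m².

21.6 A/m²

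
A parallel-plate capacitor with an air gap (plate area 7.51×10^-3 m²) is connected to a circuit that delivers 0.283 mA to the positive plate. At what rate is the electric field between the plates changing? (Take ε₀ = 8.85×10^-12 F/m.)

Charge continuity gives I_d = I = 2.83×10^-4 A between the plates.
Then dE/dt = I_d/(ε₀A) = 4.26×10^9 V/(m·s).

4.26×10^9 V/(m·s)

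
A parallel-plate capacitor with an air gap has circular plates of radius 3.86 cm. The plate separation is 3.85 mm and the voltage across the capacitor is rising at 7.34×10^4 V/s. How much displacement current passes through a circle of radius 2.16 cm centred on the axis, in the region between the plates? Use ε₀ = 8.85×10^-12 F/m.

dE/dt = (dV/dt)/d = 1.906×10^7 V/(m·s); I_d = ε₀(πR²)(dE/dt) = (8.85×10^-12)(4.681×10^-3)(1.906×10^7) = 7.896×10^-7 A.
The field is uniform, so I_d,enc = I_d (r/R)² = (7.896×10^-7)(2.16/3.86)² = 2.47×10^-7 A.

2.47×10^-7 A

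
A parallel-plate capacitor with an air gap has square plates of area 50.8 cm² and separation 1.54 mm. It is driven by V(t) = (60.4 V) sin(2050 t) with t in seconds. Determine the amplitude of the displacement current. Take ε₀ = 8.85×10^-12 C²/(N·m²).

3.61×10^-6 A

C = ε₀A/d = (8.85×10^-12)(5.08×10^-3)/(1.54×10^-3) = 2.919×10^-11 F; ω = 2050 rad/s.
I_d = C dV/dt, so |I_d|_max = C V₀ ω = (2.919×10^-11)(60.4)(2050) = 3.61×10^-6 A.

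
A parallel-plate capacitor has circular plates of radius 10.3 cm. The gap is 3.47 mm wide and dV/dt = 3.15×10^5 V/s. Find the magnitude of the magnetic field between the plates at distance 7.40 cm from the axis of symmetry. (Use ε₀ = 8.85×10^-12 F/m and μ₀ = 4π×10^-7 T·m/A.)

3.74×10^-11 T

I_d = C dV/dt with C = ε₀πR²/d = 8.501×10^-11 F, so I_d = (8.501×10^-11)(3.15×10^5) = 2.678×10^-5 A.
∮B·dl = μ₀ I_d,enc with I_d,enc = I_d r²/R² = 1.382×10^-5 A; so B = μ₀ I_d,enc/(2πr) = 3.74×10^-11 T.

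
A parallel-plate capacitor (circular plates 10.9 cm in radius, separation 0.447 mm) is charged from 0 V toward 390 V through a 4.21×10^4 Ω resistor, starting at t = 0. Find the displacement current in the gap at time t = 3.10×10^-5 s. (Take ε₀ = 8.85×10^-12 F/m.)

With C = ε₀A/d = (8.85×10^-12)(0.03733)/(4.47×10^-4) = 7.391×10^-10 F, the time constant is τ = RC = 3.112×10^-5 s, so t/τ = 0.9961 and e^(−t/τ) = 0.3693.
I_d = I_cond = (V₀/R) e^(−t/τ) = (9.264×10^-3)(0.3693) = 3.42×10^-3 A.

3.42×10^-3 A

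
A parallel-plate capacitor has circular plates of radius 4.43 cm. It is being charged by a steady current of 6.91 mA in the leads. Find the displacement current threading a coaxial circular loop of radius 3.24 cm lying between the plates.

No conduction current crosses the gap, so I_d there equals the 6.91×10^-3 A in the leads.
The field is uniform, so I_d,enc = I_d (r/R)² = (6.91×10^-3)(3.24/4.43)² = 3.70×10^-3 A.

3.70×10^-3 A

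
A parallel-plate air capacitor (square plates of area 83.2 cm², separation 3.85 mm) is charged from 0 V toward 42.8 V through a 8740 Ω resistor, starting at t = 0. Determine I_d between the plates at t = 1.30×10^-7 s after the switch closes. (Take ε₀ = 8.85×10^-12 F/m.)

2.25×10^-3 A

C = ε₀A/d = (8.85×10^-12)(8.32×10^-3)/(3.85×10^-3) = 1.913×10^-11 F and τ = RC = 1.672×10^-7 s. I_d in the gap equals the RC charging current.
I_d(t) = (V₀/R) e^(−t/τ) = 4.897×10^-3 · e^(−0.7775) = 2.25×10^-3 A.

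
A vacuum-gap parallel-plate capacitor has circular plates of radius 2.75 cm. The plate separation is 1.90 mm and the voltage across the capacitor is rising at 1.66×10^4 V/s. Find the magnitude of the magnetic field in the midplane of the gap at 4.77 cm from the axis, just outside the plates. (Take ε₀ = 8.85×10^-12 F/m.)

7.70×10^-13 T

With E = V/d, dE/dt = 8.737×10^6 V/(m·s) and πR² = 2.376×10^-3 m², giving I_d = ε₀ πR² dE/dt = 1.837×10^-7 A.
With r > R the enclosed displacement current is the full I_d; B = μ₀ I_d / (2πr) = 7.70×10^-13 T.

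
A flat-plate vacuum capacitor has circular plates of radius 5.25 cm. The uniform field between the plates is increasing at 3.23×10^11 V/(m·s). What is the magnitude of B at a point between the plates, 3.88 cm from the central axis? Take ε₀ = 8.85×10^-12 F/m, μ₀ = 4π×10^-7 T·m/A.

I_d = ε₀ dΦ_E/dt = ε₀ πR² (dE/dt) = (8.85×10^-12)(8.659×10^-3)(3.23×10^11) = 0.02475 A through the full plate area.
An Ampèrian loop of radius r encloses a fraction (r/R)² of I_d. Then B·2πr = μ₀ I_d (r/R)², giving B = μ₀ I_d r/(2πR²) = 6.97×10^-8 T.

6.97×10^-8 T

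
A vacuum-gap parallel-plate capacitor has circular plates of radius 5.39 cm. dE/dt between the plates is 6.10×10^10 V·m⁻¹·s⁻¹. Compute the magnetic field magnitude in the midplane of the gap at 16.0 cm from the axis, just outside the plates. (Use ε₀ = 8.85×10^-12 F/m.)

6.16×10^-9 T

I_d = ε₀ dΦ_E/dt = ε₀ πR² (dE/dt) = (8.85×10^-12)(9.127×10^-3)(6.10×10^10) = 4.927×10^-3 A through the full plate area.
For r ≥ R the full I_d is enclosed: B = μ₀ I_d/(2πr) = (4π×10^-7)(4.927×10^-3)/(2π·0.160) = 6.16×10^-9 T.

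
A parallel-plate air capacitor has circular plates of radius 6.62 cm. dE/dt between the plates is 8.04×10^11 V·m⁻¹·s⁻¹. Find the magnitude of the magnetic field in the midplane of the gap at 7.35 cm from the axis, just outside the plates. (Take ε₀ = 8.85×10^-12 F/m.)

Total displacement current: I_d = ε₀(πR²)(dE/dt) = (8.85×10^-12)(0.01377)(8.04×10^11) = 0.09798 A.
With r > R the enclosed displacement current is the full I_d; B = μ₀ I_d / (2πr) = 2.67×10^-7 T.

2.67×10^-7 T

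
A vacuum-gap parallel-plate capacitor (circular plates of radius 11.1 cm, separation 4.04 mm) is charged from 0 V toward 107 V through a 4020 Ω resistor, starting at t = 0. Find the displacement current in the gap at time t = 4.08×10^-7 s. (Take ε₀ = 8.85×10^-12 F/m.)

8.04×10^-3 A

C = ε₀A/d = (8.85×10^-12)(0.03871)/(4.04×10^-3) = 8.480×10^-11 F and τ = RC = 3.409×10^-7 s. I_d in the gap equals the RC charging current.
I_d(t) = (V₀/R) e^(−t/τ) = 0.02662 · e^(−1.197) = 8.04×10^-3 A.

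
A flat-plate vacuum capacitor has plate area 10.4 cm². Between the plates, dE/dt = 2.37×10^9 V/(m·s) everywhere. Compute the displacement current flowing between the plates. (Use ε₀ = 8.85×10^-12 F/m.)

2.18×10^-5 A

The displacement current is ε₀ times dΦ_E/dt = ε₀ A dE/dt = (8.85×10^-12)(1.04×10^-3)(2.37×10^9) = 2.18×10^-5 A.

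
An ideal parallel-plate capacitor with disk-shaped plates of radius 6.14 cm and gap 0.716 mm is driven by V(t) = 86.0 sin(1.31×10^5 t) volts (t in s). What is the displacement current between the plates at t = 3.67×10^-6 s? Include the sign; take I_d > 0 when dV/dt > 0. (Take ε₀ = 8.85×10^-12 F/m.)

1.46×10^-3 A

C = ε₀A/d = (8.85×10^-12)(0.01184)/(7.16×10^-4) = 1.463×10^-10 F. dV/dt = V₀ω·cos(ωt); at ωt = 0.48077 rad this factor is 0.8866.
I_d = C dV/dt = (1.463×10^-10)(86.0)(1.31×10^5)(0.8866) = 1.46×10^-3 A.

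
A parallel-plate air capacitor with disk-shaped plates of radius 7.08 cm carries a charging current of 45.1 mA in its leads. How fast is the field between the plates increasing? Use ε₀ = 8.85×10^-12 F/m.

3.24×10^11 V/(m·s)

Charge continuity gives I_d = I = 0.0451 A between the plates.
Since I_d = ε₀ A dE/dt, dE/dt = I_d/(ε₀A) = (0.0451)/((8.85×10^-12)(0.01575)) = 3.24×10^11 V/(m·s).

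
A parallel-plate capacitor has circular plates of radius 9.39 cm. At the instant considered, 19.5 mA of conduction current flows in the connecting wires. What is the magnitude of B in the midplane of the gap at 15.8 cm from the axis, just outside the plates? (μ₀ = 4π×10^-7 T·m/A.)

Between the plates the displacement current equals the wire current: I_d = 19.5 mA = 0.0195 A.
With r > R the enclosed displacement current is the full I_d; B = μ₀ I_d / (2πr) = 2.47×10^-8 T.

2.47×10^-8 T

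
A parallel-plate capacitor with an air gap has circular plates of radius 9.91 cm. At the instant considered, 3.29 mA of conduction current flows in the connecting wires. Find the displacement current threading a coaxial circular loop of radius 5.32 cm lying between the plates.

9.48×10^-4 A

By continuity the displacement current in the gap matches the conduction current: I_d = 3.29×10^-3 A.
The field is uniform, so I_d,enc = I_d (r/R)² = (3.29×10^-3)(5.32/9.91)² = 9.48×10^-4 A.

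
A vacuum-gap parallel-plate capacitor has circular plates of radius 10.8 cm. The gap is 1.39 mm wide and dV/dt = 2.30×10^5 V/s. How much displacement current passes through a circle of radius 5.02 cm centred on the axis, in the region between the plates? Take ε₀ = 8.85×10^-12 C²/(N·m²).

I_d = C dV/dt with C = ε₀πR²/d = 2.333×10^-10 F, so I_d = (2.333×10^-10)(2.30×10^5) = 5.366×10^-5 A.
Through an area πr² the displacement current is I_d·(πr²/πR²) = I_d (r/R)² = 1.16×10^-5 A.

1.16×10^-5 A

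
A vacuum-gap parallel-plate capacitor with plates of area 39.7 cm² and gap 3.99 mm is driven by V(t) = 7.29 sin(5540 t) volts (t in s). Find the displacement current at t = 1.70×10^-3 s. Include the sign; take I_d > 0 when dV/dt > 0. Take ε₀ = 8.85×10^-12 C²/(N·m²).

-3.56×10^-7 A

C = ε₀A/d = (8.85×10^-12)(3.97×10^-3)/(3.99×10^-3) = 8.806×10^-12 F. dV/dt = V₀ω·cos(ωt); at ωt = 9.418 rad this factor is -1.000.
I_d = C dV/dt = (8.806×10^-12)(7.29)(5540)(-1.000) = -3.56×10^-7 A.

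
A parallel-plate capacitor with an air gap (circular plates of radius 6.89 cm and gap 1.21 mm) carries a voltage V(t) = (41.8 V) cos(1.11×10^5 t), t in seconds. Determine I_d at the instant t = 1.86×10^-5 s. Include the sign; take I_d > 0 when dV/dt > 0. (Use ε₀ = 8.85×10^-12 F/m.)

-4.46×10^-4 A

C = ε₀A/d = (8.85×10^-12)(0.01491)/(1.21×10^-3) = 1.091×10^-10 F. dV/dt = V₀ω·−sin(ωt); at ωt = 2.0646 rad this factor is -0.8805.
I_d = C dV/dt = (1.091×10^-10)(41.8)(1.11×10^5)(-0.8805) = -4.46×10^-4 A.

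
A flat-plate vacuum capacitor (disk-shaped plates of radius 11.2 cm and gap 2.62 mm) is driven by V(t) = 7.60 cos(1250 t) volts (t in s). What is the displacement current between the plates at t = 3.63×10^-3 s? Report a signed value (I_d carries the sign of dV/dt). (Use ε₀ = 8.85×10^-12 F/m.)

dE/dt = (V₀ω/d)·−sin(ωt) with ωt = 4.5375 rad: (7.60)(1250)(0.9847)/(2.62×10^-3) = 3.570×10^6 V/(m·s).
I_d = ε₀ A dE/dt = (8.85×10^-12)(0.03941)(3.570×10^6) = 1.25×10^-6 A.

1.25×10^-6 A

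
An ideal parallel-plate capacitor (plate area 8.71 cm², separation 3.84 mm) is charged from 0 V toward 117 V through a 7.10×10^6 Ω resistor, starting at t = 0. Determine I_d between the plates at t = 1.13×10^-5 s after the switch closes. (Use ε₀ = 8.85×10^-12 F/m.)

7.46×10^-6 A

With C = ε₀A/d = (8.85×10^-12)(8.71×10^-4)/(3.84×10^-3) = 2.007×10^-12 F, the time constant is τ = RC = 1.425×10^-5 s, so t/τ = 0.7930 and e^(−t/τ) = 0.4525.
I_d = I_cond = (V₀/R) e^(−t/τ) = (1.648×10^-5)(0.4525) = 7.46×10^-6 A.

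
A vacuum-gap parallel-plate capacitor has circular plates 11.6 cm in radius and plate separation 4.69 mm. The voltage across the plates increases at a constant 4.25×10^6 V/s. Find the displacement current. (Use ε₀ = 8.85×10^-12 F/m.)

3.39×10^-4 A

The displacement current equals the charging current C dV/dt. With C = ε₀A/d = (8.85×10^-12)(0.04227)/(4.69×10^-3) = 7.976×10^-11 F, I_d = (7.976×10^-11)(4.25×10^6) = 3.39×10^-4 A.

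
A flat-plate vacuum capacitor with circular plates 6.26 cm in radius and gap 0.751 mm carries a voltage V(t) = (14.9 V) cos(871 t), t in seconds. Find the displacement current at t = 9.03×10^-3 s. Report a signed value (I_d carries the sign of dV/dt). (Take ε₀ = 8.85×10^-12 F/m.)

-1.88×10^-6 A

dE/dt = (V₀ω/d)·−sin(ωt) with ωt = 7.86513 rad: (14.9)(871)(-0.9999)/(7.51×10^-4) = -1.728×10^7 V/(m·s).
I_d = ε₀ A dE/dt = (8.85×10^-12)(0.01231)(-1.728×10^7) = -1.88×10^-6 A.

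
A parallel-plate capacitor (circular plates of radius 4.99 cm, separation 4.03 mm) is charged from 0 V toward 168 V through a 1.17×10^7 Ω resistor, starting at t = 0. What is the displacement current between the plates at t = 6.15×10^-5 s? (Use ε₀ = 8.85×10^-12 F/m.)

C = ε₀A/d = (8.85×10^-12)(7.823×10^-3)/(4.03×10^-3) = 1.718×10^-11 F and τ = RC = 2.010×10^-4 s. I_d in the gap equals the RC charging current.
I_d(t) = (V₀/R) e^(−t/τ) = 1.436×10^-5 · e^(−0.3060) = 1.06×10^-5 A.

1.06×10^-5 A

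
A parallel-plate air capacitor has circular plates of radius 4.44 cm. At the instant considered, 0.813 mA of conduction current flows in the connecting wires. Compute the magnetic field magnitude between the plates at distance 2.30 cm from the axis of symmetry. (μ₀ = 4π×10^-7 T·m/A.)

1.90×10^-9 T

Between the plates the displacement current equals the wire current: I_d = 0.813 mA = 8.13×10^-4 A.
∮B·dl = μ₀ I_d,enc with I_d,enc = I_d r²/R² = 2.182×10^-4 A; so B = μ₀ I_d,enc/(2πr) = 1.90×10^-9 T.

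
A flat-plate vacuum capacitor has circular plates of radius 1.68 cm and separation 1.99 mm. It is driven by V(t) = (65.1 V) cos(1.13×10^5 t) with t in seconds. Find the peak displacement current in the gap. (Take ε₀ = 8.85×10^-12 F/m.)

(dE/dt)_max = V₀ω/d = 3.697×10^9 V/(m·s); ω = 1.13×10^5 rad/s.
I_d,max = ε₀ A (dE/dt)_max = (8.85×10^-12)(8.867×10^-4)(3.697×10^9) = 2.90×10^-5 A.

2.90×10^-5 A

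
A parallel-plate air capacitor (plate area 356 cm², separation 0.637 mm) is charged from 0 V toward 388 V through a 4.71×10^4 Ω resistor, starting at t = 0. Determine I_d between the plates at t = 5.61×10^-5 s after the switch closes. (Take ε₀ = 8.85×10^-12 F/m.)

With C = ε₀A/d = (8.85×10^-12)(0.0356)/(6.37×10^-4) = 4.946×10^-10 F, the time constant is τ = RC = 2.330×10^-5 s, so t/τ = 2.408 and e^(−t/τ) = 0.09000.
I_d = I_cond = (V₀/R) e^(−t/τ) = (8.238×10^-3)(0.09000) = 7.41×10^-4 A.

7.41×10^-4 A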